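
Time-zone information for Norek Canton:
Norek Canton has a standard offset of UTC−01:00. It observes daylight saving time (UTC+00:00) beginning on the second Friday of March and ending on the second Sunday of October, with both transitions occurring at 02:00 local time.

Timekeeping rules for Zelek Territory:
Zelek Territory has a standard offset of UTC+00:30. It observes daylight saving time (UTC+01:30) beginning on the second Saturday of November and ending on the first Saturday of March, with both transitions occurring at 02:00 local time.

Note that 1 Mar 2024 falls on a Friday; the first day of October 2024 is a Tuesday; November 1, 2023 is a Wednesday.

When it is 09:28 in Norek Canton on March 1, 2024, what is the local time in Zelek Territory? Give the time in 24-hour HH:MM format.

1 March 2024 is a Friday, so the first Friday is March 1 and the second is March 8.
1 October 2024 is a Tuesday, so the first Sunday is October 6 and the second is October 13.
March 1, 2024 does not fall between 8 March and 13 October, so daylight saving is not in effect and Norek Canton is at UTC−01:00.
09:28 Norek Canton + 1h = 10:28 UTC.
1 November 2023 is a Wednesday, so the first Saturday is November 4 and the second is November 11.
1 March 2024 is a Friday, so the first Saturday is March 2.
At the standard offset (UTC+00:30), 10:28 UTC + 0h30m = 10:58 Zelek Territory standard time.
Daylight saving runs 11 November 2023 – 2 March 2024; the standard-time date in Zelek Territory, March 1, 2024, is inside that window, so Zelek Territory is at UTC+01:30.
10:28 UTC + 1h30m = 11:58 Zelek Territory.

11:58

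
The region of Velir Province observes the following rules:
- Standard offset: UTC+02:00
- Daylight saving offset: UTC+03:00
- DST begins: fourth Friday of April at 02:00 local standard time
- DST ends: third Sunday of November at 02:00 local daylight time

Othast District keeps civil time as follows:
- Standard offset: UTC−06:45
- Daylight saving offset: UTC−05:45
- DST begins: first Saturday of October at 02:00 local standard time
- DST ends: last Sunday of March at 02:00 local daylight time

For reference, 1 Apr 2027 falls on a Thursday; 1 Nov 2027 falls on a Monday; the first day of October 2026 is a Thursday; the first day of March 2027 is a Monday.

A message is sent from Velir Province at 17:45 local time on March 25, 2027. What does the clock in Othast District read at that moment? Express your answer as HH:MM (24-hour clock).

1 April 2027 is a Thursday, so the first Friday is April 2 and the fourth is April 23.
1 November 2027 is a Monday, so the first Sunday is November 7 and the third is November 21.
March 25, 2027 does not fall between 23 April and 21 November, so daylight saving is not in effect and Velir Province is at UTC+02:00.
17:45 Velir Province − 2h = 15:45 UTC.
1 October 2026 is a Thursday, so the first Saturday is October 3.
1 March 2027 is a Monday, so Sundays fall on 7, 14, 21, 28; the last is March 28.
At the standard offset (UTC−06:45), 15:45 UTC − 6h45m = 09:00 Othast District standard time.
The standard-time date in Othast District, March 25, 2027, falls between 3 October 2026 and 28 March 2027, so daylight saving is in effect and Othast District is at UTC−05:45.
15:45 UTC − 5h45m = 10:00 Othast District.

10:00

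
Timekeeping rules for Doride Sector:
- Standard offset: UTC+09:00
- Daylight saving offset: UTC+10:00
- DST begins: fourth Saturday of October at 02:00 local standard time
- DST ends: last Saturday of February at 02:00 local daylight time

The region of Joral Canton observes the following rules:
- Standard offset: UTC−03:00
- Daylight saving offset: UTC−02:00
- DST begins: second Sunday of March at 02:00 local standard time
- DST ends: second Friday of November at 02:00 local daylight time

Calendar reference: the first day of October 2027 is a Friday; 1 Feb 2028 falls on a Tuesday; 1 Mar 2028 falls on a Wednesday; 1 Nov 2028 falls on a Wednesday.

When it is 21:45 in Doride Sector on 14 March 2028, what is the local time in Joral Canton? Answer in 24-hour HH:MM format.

10:45

1 October 2027 is a Friday, so the first Saturday is October 2 and the fourth is October 23.
1 February 2028 is a Tuesday, so Saturdays fall on 5, 12, 19, 26; the last is February 26.
14 March 2028 does not fall between 23 October 2027 and 26 February 2028, so daylight saving is not in effect and Doride Sector is at UTC+09:00.
21:45 Doride Sector − 9h = 12:45 UTC.
1 March 2028 is a Wednesday, so the first Sunday is March 5 and the second is March 12.
1 November 2028 is a Wednesday, so the first Friday is November 3 and the second is November 10.
At the standard offset (UTC−03:00), 12:45 UTC − 3h = 09:45 Joral Canton standard time.
The standard-time date in Joral Canton, 14 March 2028, lies within the daylight-saving period (12 March – 10 November), so Joral Canton is on daylight time, UTC−02:00.
12:45 UTC − 2h = 10:45 Joral Canton.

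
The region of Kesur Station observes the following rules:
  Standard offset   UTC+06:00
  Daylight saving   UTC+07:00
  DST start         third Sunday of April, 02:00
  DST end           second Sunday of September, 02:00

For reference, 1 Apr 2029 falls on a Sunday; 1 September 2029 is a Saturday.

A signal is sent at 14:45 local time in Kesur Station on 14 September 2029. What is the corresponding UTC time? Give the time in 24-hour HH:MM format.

08:45

1 April 2029 is a Sunday, so the first Sunday is April 1 and the third is April 15.
1 September 2029 is a Saturday, so the first Sunday is September 2 and the second is September 9.
14 September 2029 does not fall between 15 April and 9 September, so daylight saving is not in effect and Kesur Station is at UTC+06:00.
14:45 local − 6h = 08:45 UTC.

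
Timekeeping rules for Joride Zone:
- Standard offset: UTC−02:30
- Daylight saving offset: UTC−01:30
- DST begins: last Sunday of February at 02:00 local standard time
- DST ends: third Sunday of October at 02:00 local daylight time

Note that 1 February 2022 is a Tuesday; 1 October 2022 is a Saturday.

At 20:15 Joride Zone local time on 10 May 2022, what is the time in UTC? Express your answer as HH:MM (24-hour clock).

21:45

1 February 2022 is a Tuesday, so Sundays fall on 6, 13, 20, 27; the last is February 27.
1 October 2022 is a Saturday, so the first Sunday is October 2 and the third is October 16.
10 May 2022 lies within the daylight-saving period (27 February – 16 October), so Joride Zone is on daylight time, UTC−01:30.
20:15 local + 1h30m = 21:45 UTC.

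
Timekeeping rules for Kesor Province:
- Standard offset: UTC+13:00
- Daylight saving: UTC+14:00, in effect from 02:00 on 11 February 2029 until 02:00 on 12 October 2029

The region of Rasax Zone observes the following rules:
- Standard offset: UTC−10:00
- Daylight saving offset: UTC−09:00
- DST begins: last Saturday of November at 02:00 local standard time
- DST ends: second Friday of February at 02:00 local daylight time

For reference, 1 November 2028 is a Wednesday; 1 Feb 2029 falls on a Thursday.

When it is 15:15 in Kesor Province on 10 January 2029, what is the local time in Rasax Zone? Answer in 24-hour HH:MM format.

10 January 2029 does not fall between 11 February and 12 October, so daylight saving is not in effect and Kesor Province is at UTC+13:00.
15:15 Kesor Province − 13h = 02:15 UTC.
1 November 2028 is a Wednesday, so Saturdays fall on 4, 11, 18, 25; the last is November 25.
1 February 2029 is a Thursday, so the first Friday is February 2 and the second is February 9.
At the standard offset (UTC−10:00), 02:15 UTC − 10h = 16:15 Rasax Zone standard time (rolling into the previous day, 9 January 2029).
Daylight saving runs 25 November 2028 – 9 February 2029; the standard-time date in Rasax Zone, 9 January 2029, is inside that window, so Rasax Zone is at UTC−09:00.
02:15 UTC − 9h = 17:15 Rasax Zone (rolling into the previous day, 9 January 2029).

17:15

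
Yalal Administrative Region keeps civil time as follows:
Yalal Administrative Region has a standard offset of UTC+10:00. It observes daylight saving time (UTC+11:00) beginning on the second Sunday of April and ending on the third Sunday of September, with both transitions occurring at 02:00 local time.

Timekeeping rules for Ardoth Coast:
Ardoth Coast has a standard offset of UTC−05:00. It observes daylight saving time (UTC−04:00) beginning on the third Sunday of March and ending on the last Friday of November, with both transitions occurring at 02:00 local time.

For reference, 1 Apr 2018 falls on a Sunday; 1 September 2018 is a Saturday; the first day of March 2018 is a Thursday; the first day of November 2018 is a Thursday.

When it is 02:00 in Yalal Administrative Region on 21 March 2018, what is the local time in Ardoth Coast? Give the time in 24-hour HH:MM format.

1 April 2018 is a Sunday, so the first Sunday is April 1 and the second is April 8.
1 September 2018 is a Saturday, so the first Sunday is September 2 and the third is September 16.
Daylight saving runs 8 April – 16 September; 21 March 2018 is outside that window, so Yalal Administrative Region is on standard time at UTC+10:00.
02:00 Yalal Administrative Region − 10h = 16:00 UTC (rolling into the previous day, 20 March 2018).
1 March 2018 is a Thursday, so the first Sunday is March 4 and the third is March 18.
1 November 2018 is a Thursday, so Fridays fall on 2, 9, 16, 23, 30; the last is November 30.
At the standard offset (UTC−05:00), 16:00 UTC − 5h = 11:00 Ardoth Coast standard time.
Daylight saving runs 18 March – 30 November; the standard-time date in Ardoth Coast, 20 March 2018, is inside that window, so Ardoth Coast is at UTC−04:00.
16:00 UTC − 4h = 12:00 Ardoth Coast.

12:00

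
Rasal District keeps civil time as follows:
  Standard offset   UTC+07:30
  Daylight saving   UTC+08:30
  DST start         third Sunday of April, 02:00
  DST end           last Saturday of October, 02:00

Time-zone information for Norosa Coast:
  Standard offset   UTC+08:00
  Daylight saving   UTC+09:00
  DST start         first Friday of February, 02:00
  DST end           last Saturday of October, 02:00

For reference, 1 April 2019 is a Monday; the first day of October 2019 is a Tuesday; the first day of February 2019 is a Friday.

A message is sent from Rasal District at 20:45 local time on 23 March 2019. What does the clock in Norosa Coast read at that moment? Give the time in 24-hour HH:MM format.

1 April 2019 is a Monday, so the first Sunday is April 7 and the third is April 21.
1 October 2019 is a Tuesday, so Saturdays fall on 5, 12, 19, 26; the last is October 26.
23 March 2019 does not fall between 21 April and 26 October, so daylight saving is not in effect and Rasal District is at UTC+07:30.
20:45 Rasal District − 7h30m = 13:15 UTC.
1 February 2019 is a Friday, so the first Friday is February 1.
1 October 2019 is a Tuesday, so Saturdays fall on 5, 12, 19, 26; the last is October 26.
At the standard offset (UTC+08:00), 13:15 UTC + 8h = 21:15 Norosa Coast standard time.
The standard-time date in Norosa Coast, 23 March 2019, falls between 1 February and 26 October, so daylight saving is in effect and Norosa Coast is at UTC+09:00.
13:15 UTC + 9h = 22:15 Norosa Coast.

22:15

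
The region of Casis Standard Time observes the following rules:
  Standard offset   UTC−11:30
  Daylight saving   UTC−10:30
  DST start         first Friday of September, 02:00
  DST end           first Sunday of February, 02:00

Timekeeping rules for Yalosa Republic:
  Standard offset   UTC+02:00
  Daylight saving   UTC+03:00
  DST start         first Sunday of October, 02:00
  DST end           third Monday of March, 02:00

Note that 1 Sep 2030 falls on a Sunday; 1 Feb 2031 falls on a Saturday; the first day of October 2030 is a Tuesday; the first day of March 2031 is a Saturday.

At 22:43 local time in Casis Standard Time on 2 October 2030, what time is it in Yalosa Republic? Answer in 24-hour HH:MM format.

1 September 2030 is a Sunday, so the first Friday is September 6.
1 February 2031 is a Saturday, so the first Sunday is February 2.
2 October 2030 lies within the daylight-saving period (6 September 2030 – 2 February 2031), so Casis Standard Time is on daylight time, UTC−10:30.
22:43 Casis Standard Time + 10h30m = 09:13 UTC (rolling into the next day, 3 October 2030).
1 October 2030 is a Tuesday, so the first Sunday is October 6.
1 March 2031 is a Saturday, so the first Monday is March 3 and the third is March 17.
At the standard offset (UTC+02:00), 09:13 UTC + 2h = 11:13 Yalosa Republic standard time.
Daylight saving runs 6 October 2030 – 17 March 2031; the standard-time date in Yalosa Republic, 3 October 2030, is outside that window, so Yalosa Republic is on standard time at UTC+02:00.
09:13 UTC + 2h = 11:13 Yalosa Republic.

11:13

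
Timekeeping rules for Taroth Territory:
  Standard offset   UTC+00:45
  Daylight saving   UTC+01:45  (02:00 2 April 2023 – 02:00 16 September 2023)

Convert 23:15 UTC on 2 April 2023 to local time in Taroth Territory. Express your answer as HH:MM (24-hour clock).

01:00

At the standard offset (UTC+00:45), 23:15 UTC + 0h45m = 00:00 Taroth Territory standard time (rolling into the next day, 3 April 2023).
The standard-time date in Taroth Territory, 3 April 2023, falls between 2 April and 16 September, so daylight saving is in effect and Taroth Territory is at UTC+01:45.
23:15 UTC + 1h45m = 01:00 local (rolling into the next day, 3 April 2023).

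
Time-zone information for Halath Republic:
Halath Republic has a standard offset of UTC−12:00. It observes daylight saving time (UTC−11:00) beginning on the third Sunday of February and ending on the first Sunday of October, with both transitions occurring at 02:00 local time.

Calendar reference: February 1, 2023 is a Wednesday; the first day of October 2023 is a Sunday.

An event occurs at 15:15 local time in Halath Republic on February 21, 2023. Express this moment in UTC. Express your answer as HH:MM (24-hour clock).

1 February 2023 is a Wednesday, so the first Sunday is February 5 and the third is February 19.
1 October 2023 is a Sunday, so the first Sunday is October 1.
Daylight saving runs 19 February – 1 October; February 21, 2023 is inside that window, so Halath Republic is at UTC−11:00.
15:15 local + 11h = 02:15 UTC (rolling into the next day, 22 February 2023).

02:15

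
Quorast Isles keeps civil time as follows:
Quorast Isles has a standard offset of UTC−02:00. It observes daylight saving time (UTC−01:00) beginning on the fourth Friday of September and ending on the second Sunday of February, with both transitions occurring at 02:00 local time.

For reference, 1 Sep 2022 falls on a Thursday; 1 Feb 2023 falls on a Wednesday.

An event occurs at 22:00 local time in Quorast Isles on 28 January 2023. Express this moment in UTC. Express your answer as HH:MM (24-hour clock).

23:00

1 September 2022 is a Thursday, so the first Friday is September 2 and the fourth is September 23.
1 February 2023 is a Wednesday, so the first Sunday is February 5 and the second is February 12.
Daylight saving runs 23 September 2022 – 12 February 2023; 28 January 2023 is inside that window, so Quorast Isles is at UTC−01:00.
22:00 local + 1h = 23:00 UTC.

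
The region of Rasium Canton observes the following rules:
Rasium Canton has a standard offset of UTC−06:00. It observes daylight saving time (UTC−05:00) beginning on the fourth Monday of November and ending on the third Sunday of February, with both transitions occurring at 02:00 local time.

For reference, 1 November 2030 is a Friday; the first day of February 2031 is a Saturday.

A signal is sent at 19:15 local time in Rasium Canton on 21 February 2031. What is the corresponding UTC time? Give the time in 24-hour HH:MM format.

01:15

1 November 2030 is a Friday, so the first Monday is November 4 and the fourth is November 25.
1 February 2031 is a Saturday, so the first Sunday is February 2 and the third is February 16.
21 February 2031 does not fall between 25 November 2030 and 16 February 2031, so daylight saving is not in effect and Rasium Canton is at UTC−06:00.
19:15 local + 6h = 01:15 UTC (rolling into the next day, 22 February 2031).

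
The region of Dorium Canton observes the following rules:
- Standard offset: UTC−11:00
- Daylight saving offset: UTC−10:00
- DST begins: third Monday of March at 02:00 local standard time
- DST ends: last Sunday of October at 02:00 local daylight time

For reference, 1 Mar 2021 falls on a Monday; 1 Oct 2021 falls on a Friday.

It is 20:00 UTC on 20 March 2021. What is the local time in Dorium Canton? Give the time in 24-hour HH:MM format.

1 March 2021 is a Monday, so the first Monday is March 1 and the third is March 15.
1 October 2021 is a Friday, so Sundays fall on 3, 10, 17, 24, 31; the last is October 31.
At the standard offset (UTC−11:00), 20:00 UTC − 11h = 09:00 Dorium Canton standard time.
The standard-time date in Dorium Canton, 20 March 2021, lies within the daylight-saving period (15 March – 31 October), so Dorium Canton is on daylight time, UTC−10:00.
20:00 UTC − 10h = 10:00 local.

10:00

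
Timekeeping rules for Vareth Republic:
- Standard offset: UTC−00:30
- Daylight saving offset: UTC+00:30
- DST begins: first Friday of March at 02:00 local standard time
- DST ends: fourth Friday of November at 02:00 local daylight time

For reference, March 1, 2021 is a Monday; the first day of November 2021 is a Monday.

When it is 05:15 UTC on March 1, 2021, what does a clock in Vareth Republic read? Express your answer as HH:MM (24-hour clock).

1 March 2021 is a Monday, so the first Friday is March 5.
1 November 2021 is a Monday, so the first Friday is November 5 and the fourth is November 26.
At the standard offset (UTC−00:30), 05:15 UTC − 0h30m = 04:45 Vareth Republic standard time.
The standard-time date in Vareth Republic, March 1, 2021, is outside the daylight-saving period (5 March – 26 November), so Vareth Republic is on standard time, UTC−00:30.
05:15 UTC − 0h30m = 04:45 local.

04:45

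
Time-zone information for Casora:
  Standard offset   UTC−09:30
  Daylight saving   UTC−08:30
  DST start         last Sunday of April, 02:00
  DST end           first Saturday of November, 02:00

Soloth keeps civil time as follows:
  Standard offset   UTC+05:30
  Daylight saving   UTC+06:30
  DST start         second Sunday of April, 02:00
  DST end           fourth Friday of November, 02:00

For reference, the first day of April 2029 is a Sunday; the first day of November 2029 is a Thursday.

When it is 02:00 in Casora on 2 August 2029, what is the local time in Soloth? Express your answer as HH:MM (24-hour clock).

17:00

1 April 2029 is a Sunday, so Sundays fall on 1, 8, 15, 22, 29; the last is April 29.
1 November 2029 is a Thursday, so the first Saturday is November 3.
Daylight saving runs 29 April – 3 November; 2 August 2029 is inside that window, so Casora is at UTC−08:30.
02:00 Casora + 8h30m = 10:30 UTC.
1 April 2029 is a Sunday, so the first Sunday is April 1 and the second is April 8.
1 November 2029 is a Thursday, so the first Friday is November 2 and the fourth is November 23.
At the standard offset (UTC+05:30), 10:30 UTC + 5h30m = 16:00 Soloth standard time.
Daylight saving runs 8 April – 23 November; the standard-time date in Soloth, 2 August 2029, is inside that window, so Soloth is at UTC+06:30.
10:30 UTC + 6h30m = 17:00 Soloth.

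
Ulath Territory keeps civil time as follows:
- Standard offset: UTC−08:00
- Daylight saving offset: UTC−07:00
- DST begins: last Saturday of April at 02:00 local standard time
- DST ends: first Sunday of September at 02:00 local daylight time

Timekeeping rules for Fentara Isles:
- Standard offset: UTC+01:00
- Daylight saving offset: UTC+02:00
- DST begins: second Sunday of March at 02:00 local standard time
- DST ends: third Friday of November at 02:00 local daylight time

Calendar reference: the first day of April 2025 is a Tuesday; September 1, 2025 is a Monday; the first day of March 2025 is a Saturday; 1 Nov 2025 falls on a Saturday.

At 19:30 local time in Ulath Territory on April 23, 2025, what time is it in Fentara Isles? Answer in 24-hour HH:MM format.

1 April 2025 is a Tuesday, so Saturdays fall on 5, 12, 19, 26; the last is April 26.
1 September 2025 is a Monday, so the first Sunday is September 7.
April 23, 2025 is outside the daylight-saving period (26 April – 7 September), so Ulath Territory is on standard time, UTC−08:00.
19:30 Ulath Territory + 8h = 03:30 UTC (rolling into the next day, 24 April 2025).
1 March 2025 is a Saturday, so the first Sunday is March 2 and the second is March 9.
1 November 2025 is a Saturday, so the first Friday is November 7 and the third is November 21.
At the standard offset (UTC+01:00), 03:30 UTC + 1h = 04:30 Fentara Isles standard time.
The standard-time date in Fentara Isles, April 24, 2025, lies within the daylight-saving period (9 March – 21 November), so Fentara Isles is on daylight time, UTC+02:00.
03:30 UTC + 2h = 05:30 Fentara Isles.

05:30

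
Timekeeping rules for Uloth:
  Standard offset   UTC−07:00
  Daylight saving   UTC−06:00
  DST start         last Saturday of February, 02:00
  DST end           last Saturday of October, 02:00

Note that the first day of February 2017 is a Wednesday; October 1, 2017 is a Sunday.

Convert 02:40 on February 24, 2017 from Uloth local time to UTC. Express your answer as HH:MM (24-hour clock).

09:40

1 February 2017 is a Wednesday, so Saturdays fall on 4, 11, 18, 25; the last is February 25.
1 October 2017 is a Sunday, so Saturdays fall on 7, 14, 21, 28; the last is October 28.
Daylight saving runs 25 February – 28 October; February 24, 2017 is outside that window, so Uloth is on standard time at UTC−07:00.
02:40 local + 7h = 09:40 UTC.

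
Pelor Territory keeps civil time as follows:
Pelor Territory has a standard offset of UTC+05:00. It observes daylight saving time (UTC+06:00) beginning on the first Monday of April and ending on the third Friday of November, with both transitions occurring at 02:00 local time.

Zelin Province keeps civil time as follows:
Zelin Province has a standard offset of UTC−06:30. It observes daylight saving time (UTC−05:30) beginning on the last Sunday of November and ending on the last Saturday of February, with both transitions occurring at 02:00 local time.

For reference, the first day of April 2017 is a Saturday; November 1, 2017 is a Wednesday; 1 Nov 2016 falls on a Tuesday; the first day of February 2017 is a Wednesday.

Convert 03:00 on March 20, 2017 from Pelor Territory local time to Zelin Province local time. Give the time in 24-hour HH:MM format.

15:30

1 April 2017 is a Saturday, so the first Monday is April 3.
1 November 2017 is a Wednesday, so the first Friday is November 3 and the third is November 17.
March 20, 2017 does not fall between 3 April and 17 November, so daylight saving is not in effect and Pelor Territory is at UTC+05:00.
03:00 Pelor Territory − 5h = 22:00 UTC (rolling into the previous day, 19 March 2017).
1 November 2016 is a Tuesday, so Sundays fall on 6, 13, 20, 27; the last is November 27.
1 February 2017 is a Wednesday, so Saturdays fall on 4, 11, 18, 25; the last is February 25.
At the standard offset (UTC−06:30), 22:00 UTC − 6h30m = 15:30 Zelin Province standard time.
The standard-time date in Zelin Province, March 19, 2017, is outside the daylight-saving period (27 November 2016 – 25 February 2017), so Zelin Province is on standard time, UTC−06:30.
22:00 UTC − 6h30m = 15:30 Zelin Province.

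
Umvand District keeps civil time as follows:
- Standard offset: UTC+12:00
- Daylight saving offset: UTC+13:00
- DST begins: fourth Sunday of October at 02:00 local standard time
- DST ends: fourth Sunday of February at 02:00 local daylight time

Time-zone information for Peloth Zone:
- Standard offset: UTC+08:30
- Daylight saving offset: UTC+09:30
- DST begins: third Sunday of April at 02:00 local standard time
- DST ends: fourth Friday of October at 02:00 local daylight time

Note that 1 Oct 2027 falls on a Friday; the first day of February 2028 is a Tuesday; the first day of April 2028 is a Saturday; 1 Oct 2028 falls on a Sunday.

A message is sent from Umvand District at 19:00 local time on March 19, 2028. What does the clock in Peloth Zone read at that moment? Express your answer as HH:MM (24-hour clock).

1 October 2027 is a Friday, so the first Sunday is October 3 and the fourth is October 24.
1 February 2028 is a Tuesday, so the first Sunday is February 6 and the fourth is February 27.
Daylight saving runs 24 October 2027 – 27 February 2028; March 19, 2028 is outside that window, so Umvand District is on standard time at UTC+12:00.
19:00 Umvand District − 12h = 07:00 UTC.
1 April 2028 is a Saturday, so the first Sunday is April 2 and the third is April 16.
1 October 2028 is a Sunday, so the first Friday is October 6 and the fourth is October 27.
At the standard offset (UTC+08:30), 07:00 UTC + 8h30m = 15:30 Peloth Zone standard time.
The standard-time date in Peloth Zone, March 19, 2028, does not fall between 16 April and 27 October, so daylight saving is not in effect and Peloth Zone is at UTC+08:30.
07:00 UTC + 8h30m = 15:30 Peloth Zone.

15:30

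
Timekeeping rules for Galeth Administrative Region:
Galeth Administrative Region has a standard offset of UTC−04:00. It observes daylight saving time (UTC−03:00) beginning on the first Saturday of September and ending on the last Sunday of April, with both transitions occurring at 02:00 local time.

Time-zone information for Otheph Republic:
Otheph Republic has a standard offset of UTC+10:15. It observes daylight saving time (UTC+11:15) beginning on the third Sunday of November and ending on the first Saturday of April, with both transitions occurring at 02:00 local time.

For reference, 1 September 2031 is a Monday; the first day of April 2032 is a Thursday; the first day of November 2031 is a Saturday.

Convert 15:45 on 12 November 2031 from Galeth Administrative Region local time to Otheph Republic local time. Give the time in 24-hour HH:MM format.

05:00

1 September 2031 is a Monday, so the first Saturday is September 6.
1 April 2032 is a Thursday, so Sundays fall on 4, 11, 18, 25; the last is April 25.
12 November 2031 falls between 6 September 2031 and 25 April 2032, so daylight saving is in effect and Galeth Administrative Region is at UTC−03:00.
15:45 Galeth Administrative Region + 3h = 18:45 UTC.
1 November 2031 is a Saturday, so the first Sunday is November 2 and the third is November 16.
1 April 2032 is a Thursday, so the first Saturday is April 3.
At the standard offset (UTC+10:15), 18:45 UTC + 10h15m = 05:00 Otheph Republic standard time (rolling into the next day, 13 November 2031).
Daylight saving runs 16 November 2031 – 3 April 2032; the standard-time date in Otheph Republic, 13 November 2031, is outside that window, so Otheph Republic is on standard time at UTC+10:15.
18:45 UTC + 10h15m = 05:00 Otheph Republic (rolling into the next day, 13 November 2031).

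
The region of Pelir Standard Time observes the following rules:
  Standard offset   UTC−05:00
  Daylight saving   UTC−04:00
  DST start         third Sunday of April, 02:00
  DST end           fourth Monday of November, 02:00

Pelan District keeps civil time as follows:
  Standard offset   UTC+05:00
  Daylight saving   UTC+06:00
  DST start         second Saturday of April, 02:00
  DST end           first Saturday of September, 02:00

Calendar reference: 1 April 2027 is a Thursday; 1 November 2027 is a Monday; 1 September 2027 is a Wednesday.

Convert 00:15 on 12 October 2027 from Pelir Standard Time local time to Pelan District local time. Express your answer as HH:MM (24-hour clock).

09:15

1 April 2027 is a Thursday, so the first Sunday is April 4 and the third is April 18.
1 November 2027 is a Monday, so the first Monday is November 1 and the fourth is November 22.
12 October 2027 falls between 18 April and 22 November, so daylight saving is in effect and Pelir Standard Time is at UTC−04:00.
00:15 Pelir Standard Time + 4h = 04:15 UTC.
1 April 2027 is a Thursday, so the first Saturday is April 3 and the second is April 10.
1 September 2027 is a Wednesday, so the first Saturday is September 4.
At the standard offset (UTC+05:00), 04:15 UTC + 5h = 09:15 Pelan District standard time.
The standard-time date in Pelan District, 12 October 2027, is outside the daylight-saving period (10 April – 4 September), so Pelan District is on standard time, UTC+05:00.
04:15 UTC + 5h = 09:15 Pelan District.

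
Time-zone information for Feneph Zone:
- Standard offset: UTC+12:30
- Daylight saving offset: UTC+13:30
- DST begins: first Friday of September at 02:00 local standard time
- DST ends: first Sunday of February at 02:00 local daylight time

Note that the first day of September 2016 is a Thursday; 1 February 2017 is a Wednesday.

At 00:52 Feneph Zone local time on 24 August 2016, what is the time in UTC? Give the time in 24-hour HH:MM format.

1 September 2016 is a Thursday, so the first Friday is September 2.
1 February 2017 is a Wednesday, so the first Sunday is February 5.
24 August 2016 does not fall between 2 September 2016 and 5 February 2017, so daylight saving is not in effect and Feneph Zone is at UTC+12:30.
00:52 local − 12h30m = 12:22 UTC (rolling into the previous day, 23 August 2016).

12:22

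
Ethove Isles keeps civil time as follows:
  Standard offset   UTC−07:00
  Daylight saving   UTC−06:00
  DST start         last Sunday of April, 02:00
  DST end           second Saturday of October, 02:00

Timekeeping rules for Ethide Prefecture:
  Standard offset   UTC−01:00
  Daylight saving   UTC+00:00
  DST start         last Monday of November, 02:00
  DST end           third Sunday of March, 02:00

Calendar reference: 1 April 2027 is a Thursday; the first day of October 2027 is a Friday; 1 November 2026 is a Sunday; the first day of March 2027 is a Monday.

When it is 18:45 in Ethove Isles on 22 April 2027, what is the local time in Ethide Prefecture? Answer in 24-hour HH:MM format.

1 April 2027 is a Thursday, so Sundays fall on 4, 11, 18, 25; the last is April 25.
1 October 2027 is a Friday, so the first Saturday is October 2 and the second is October 9.
Daylight saving runs 25 April – 9 October; 22 April 2027 is outside that window, so Ethove Isles is on standard time at UTC−07:00.
18:45 Ethove Isles + 7h = 01:45 UTC (rolling into the next day, 23 April 2027).
1 November 2026 is a Sunday, so Mondays fall on 2, 9, 16, 23, 30; the last is November 30.
1 March 2027 is a Monday, so the first Sunday is March 7 and the third is March 21.
At the standard offset (UTC−01:00), 01:45 UTC − 1h = 00:45 Ethide Prefecture standard time.
The standard-time date in Ethide Prefecture, 23 April 2027, does not fall between 30 November 2026 and 21 March 2027, so daylight saving is not in effect and Ethide Prefecture is at UTC−01:00.
01:45 UTC − 1h = 00:45 Ethide Prefecture.

00:45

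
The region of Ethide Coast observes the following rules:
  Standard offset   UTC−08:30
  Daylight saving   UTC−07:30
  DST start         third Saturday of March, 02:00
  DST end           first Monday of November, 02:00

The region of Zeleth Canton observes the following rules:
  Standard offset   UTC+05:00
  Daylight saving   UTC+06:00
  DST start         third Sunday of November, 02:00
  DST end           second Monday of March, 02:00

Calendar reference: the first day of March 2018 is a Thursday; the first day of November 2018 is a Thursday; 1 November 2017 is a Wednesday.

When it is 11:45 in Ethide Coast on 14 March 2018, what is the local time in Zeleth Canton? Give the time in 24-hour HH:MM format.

1 March 2018 is a Thursday, so the first Saturday is March 3 and the third is March 17.
1 November 2018 is a Thursday, so the first Monday is November 5.
Daylight saving runs 17 March – 5 November; 14 March 2018 is outside that window, so Ethide Coast is on standard time at UTC−08:30.
11:45 Ethide Coast + 8h30m = 20:15 UTC.
1 November 2017 is a Wednesday, so the first Sunday is November 5 and the third is November 19.
1 March 2018 is a Thursday, so the first Monday is March 5 and the second is March 12.
At the standard offset (UTC+05:00), 20:15 UTC + 5h = 01:15 Zeleth Canton standard time (rolling into the next day, 15 March 2018).
The standard-time date in Zeleth Canton, 15 March 2018, is outside the daylight-saving period (19 November 2017 – 12 March 2018), so Zeleth Canton is on standard time, UTC+05:00.
20:15 UTC + 5h = 01:15 Zeleth Canton (rolling into the next day, 15 March 2018).

01:15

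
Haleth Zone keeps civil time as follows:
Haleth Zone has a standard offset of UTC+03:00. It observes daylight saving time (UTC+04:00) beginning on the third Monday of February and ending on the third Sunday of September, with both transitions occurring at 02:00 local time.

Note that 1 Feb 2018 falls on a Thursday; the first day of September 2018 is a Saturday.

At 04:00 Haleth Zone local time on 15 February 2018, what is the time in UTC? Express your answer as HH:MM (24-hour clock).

01:00

1 February 2018 is a Thursday, so the first Monday is February 5 and the third is February 19.
1 September 2018 is a Saturday, so the first Sunday is September 2 and the third is September 16.
15 February 2018 is outside the daylight-saving period (19 February – 16 September), so Haleth Zone is on standard time, UTC+03:00.
04:00 local − 3h = 01:00 UTC.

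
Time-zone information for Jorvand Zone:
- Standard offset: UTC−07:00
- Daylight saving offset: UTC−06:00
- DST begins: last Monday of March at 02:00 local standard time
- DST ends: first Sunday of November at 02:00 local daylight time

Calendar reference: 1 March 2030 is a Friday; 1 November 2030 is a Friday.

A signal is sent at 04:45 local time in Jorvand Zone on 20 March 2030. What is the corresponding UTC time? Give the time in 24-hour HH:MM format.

1 March 2030 is a Friday, so Mondays fall on 4, 11, 18, 25; the last is March 25.
1 November 2030 is a Friday, so the first Sunday is November 3.
20 March 2030 is outside the daylight-saving period (25 March – 3 November), so Jorvand Zone is on standard time, UTC−07:00.
04:45 local + 7h = 11:45 UTC.

11:45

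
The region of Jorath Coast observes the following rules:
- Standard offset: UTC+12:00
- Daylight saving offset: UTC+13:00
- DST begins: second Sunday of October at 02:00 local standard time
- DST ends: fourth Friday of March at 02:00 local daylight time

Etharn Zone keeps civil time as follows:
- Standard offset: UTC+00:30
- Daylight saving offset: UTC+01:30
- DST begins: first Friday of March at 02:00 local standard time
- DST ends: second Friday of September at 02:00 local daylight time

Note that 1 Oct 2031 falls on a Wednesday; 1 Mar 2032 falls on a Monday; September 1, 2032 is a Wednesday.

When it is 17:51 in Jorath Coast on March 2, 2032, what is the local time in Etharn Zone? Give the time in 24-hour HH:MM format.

05:21

1 October 2031 is a Wednesday, so the first Sunday is October 5 and the second is October 12.
1 March 2032 is a Monday, so the first Friday is March 5 and the fourth is March 26.
March 2, 2032 falls between 12 October 2031 and 26 March 2032, so daylight saving is in effect and Jorath Coast is at UTC+13:00.
17:51 Jorath Coast − 13h = 04:51 UTC.
1 March 2032 is a Monday, so the first Friday is March 5.
1 September 2032 is a Wednesday, so the first Friday is September 3 and the second is September 10.
At the standard offset (UTC+00:30), 04:51 UTC + 0h30m = 05:21 Etharn Zone standard time.
The standard-time date in Etharn Zone, March 2, 2032, does not fall between 5 March and 10 September, so daylight saving is not in effect and Etharn Zone is at UTC+00:30.
04:51 UTC + 0h30m = 05:21 Etharn Zone.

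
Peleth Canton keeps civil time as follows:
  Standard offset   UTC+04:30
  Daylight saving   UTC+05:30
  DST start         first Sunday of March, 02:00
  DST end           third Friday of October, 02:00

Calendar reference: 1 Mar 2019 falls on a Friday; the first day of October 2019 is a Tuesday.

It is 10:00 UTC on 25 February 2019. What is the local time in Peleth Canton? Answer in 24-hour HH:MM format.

14:30

1 March 2019 is a Friday, so the first Sunday is March 3.
1 October 2019 is a Tuesday, so the first Friday is October 4 and the third is October 18.
At the standard offset (UTC+04:30), 10:00 UTC + 4h30m = 14:30 Peleth Canton standard time.
The standard-time date in Peleth Canton, 25 February 2019, does not fall between 3 March and 18 October, so daylight saving is not in effect and Peleth Canton is at UTC+04:30.
10:00 UTC + 4h30m = 14:30 local.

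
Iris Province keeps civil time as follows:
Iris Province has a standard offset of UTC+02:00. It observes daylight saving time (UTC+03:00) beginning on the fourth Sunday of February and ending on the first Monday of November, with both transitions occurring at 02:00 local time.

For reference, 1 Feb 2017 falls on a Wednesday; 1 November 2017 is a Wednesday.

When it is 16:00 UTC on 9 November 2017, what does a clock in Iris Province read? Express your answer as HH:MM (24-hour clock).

18:00

1 February 2017 is a Wednesday, so the first Sunday is February 5 and the fourth is February 26.
1 November 2017 is a Wednesday, so the first Monday is November 6.
At the standard offset (UTC+02:00), 16:00 UTC + 2h = 18:00 Iris Province standard time.
The standard-time date in Iris Province, 9 November 2017, does not fall between 26 February and 6 November, so daylight saving is not in effect and Iris Province is at UTC+02:00.
16:00 UTC + 2h = 18:00 local.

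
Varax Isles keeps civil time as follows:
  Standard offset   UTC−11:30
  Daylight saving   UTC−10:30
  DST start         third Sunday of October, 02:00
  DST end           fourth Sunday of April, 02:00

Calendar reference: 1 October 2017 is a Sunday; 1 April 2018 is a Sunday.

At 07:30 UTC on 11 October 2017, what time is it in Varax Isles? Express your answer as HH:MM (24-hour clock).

20:00

1 October 2017 is a Sunday, so the first Sunday is October 1 and the third is October 15.
1 April 2018 is a Sunday, so the first Sunday is April 1 and the fourth is April 22.
At the standard offset (UTC−11:30), 07:30 UTC − 11h30m = 20:00 Varax Isles standard time (rolling into the previous day, 10 October 2017).
Daylight saving runs 15 October 2017 – 22 April 2018; the standard-time date in Varax Isles, 10 October 2017, is outside that window, so Varax Isles is on standard time at UTC−11:30.
07:30 UTC − 11h30m = 20:00 local (rolling into the previous day, 10 October 2017).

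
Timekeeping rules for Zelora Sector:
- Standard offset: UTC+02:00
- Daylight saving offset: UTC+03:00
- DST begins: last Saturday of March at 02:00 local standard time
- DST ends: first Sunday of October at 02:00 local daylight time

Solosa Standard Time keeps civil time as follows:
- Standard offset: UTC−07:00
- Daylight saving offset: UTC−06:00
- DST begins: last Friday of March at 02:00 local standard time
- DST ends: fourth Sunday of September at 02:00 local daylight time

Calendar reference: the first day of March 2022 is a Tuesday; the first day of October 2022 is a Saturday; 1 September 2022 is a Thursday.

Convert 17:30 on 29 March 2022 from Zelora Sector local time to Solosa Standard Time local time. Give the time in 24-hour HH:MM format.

08:30

1 March 2022 is a Tuesday, so Saturdays fall on 5, 12, 19, 26; the last is March 26.
1 October 2022 is a Saturday, so the first Sunday is October 2.
Daylight saving runs 26 March – 2 October; 29 March 2022 is inside that window, so Zelora Sector is at UTC+03:00.
17:30 Zelora Sector − 3h = 14:30 UTC.
1 March 2022 is a Tuesday, so Fridays fall on 4, 11, 18, 25; the last is March 25.
1 September 2022 is a Thursday, so the first Sunday is September 4 and the fourth is September 25.
At the standard offset (UTC−07:00), 14:30 UTC − 7h = 07:30 Solosa Standard Time standard time.
Daylight saving runs 25 March – 25 September; the standard-time date in Solosa Standard Time, 29 March 2022, is inside that window, so Solosa Standard Time is at UTC−06:00.
14:30 UTC − 6h = 08:30 Solosa Standard Time.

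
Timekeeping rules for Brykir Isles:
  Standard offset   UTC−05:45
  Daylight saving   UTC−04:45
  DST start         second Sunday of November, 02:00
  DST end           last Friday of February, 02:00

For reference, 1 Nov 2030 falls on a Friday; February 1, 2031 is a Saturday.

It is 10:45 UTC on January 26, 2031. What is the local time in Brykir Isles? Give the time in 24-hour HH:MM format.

06:00

1 November 2030 is a Friday, so the first Sunday is November 3 and the second is November 10.
1 February 2031 is a Saturday, so Fridays fall on 7, 14, 21, 28; the last is February 28.
At the standard offset (UTC−05:45), 10:45 UTC − 5h45m = 05:00 Brykir Isles standard time.
Daylight saving runs 10 November 2030 – 28 February 2031; the standard-time date in Brykir Isles, January 26, 2031, is inside that window, so Brykir Isles is at UTC−04:45.
10:45 UTC − 4h45m = 06:00 local.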